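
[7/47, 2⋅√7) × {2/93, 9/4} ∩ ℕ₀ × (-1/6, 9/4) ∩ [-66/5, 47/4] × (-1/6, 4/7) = {1, 2, …, 5} × {2/93}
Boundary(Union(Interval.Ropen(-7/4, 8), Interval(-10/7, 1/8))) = {-7/4, 8}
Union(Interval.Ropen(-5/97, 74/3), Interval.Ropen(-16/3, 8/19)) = Interval.Ropen(-16/3, 74/3)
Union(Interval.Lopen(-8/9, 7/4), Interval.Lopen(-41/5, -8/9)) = Interval.Lopen(-41/5, 7/4)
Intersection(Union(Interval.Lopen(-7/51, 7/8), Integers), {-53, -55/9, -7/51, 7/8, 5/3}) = {-53, 7/8}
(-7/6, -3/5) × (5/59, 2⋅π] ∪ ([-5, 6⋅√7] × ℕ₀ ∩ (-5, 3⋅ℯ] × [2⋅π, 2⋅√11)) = (-7/6, -3/5) × (5/59, 2⋅π]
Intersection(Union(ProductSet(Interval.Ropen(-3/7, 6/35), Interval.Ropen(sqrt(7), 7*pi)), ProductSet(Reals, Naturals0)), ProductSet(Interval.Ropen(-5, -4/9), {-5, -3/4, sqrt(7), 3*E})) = EmptySet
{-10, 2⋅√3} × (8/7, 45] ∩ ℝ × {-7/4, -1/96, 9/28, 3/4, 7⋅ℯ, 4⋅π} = {-10, 2⋅√3} × {7⋅ℯ, 4⋅π}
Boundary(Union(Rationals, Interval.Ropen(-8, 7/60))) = Union(Interval(-oo, -8), Interval(7/60, oo))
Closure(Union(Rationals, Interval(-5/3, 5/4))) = Union(Interval(-oo, oo), Rationals)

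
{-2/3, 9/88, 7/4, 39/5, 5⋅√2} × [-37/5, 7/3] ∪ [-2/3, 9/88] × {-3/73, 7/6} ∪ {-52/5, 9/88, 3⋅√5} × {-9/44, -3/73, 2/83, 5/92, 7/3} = ([-2/3, 9/88] × {-3/73, 7/6}) ∪ ({-52/5, 9/88, 3⋅√5} × {-9/44, -3/73, 2/83, 5/92, 7/3}) ∪ ({-2/3, 9/88, 7/4, 39/5, 5⋅√2} × [-37/5, 7/3])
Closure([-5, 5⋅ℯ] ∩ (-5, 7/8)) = [-5, 7/8]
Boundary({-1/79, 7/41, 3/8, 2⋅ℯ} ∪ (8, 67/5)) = {-1/79, 7/41, 3/8, 8, 67/5, 2⋅ℯ}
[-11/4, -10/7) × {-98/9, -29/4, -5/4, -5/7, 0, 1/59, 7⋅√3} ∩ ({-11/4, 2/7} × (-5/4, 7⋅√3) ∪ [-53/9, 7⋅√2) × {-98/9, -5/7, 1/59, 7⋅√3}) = ({-11/4} × {-5/7, 0, 1/59}) ∪ ([-11/4, -10/7) × {-98/9, -5/7, 1/59, 7⋅√3})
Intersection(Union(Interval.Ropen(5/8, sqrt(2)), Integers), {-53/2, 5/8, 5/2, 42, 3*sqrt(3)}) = {5/8, 42}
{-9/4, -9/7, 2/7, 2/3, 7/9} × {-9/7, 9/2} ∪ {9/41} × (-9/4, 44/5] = ({9/41} × (-9/4, 44/5]) ∪ ({-9/4, -9/7, 2/7, 2/3, 7/9} × {-9/7, 9/2})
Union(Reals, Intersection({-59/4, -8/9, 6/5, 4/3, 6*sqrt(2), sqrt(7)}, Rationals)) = Reals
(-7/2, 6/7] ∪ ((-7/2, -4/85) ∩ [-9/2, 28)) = (-7/2, 6/7]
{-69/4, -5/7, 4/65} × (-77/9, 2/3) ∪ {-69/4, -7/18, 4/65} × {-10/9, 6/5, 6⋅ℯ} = ({-69/4, -5/7, 4/65} × (-77/9, 2/3)) ∪ ({-69/4, -7/18, 4/65} × {-10/9, 6/5, 6⋅ℯ})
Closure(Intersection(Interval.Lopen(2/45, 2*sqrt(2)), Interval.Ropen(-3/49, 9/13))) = Interval(2/45, 9/13)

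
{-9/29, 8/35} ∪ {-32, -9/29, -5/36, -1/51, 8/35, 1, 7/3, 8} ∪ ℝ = ℝ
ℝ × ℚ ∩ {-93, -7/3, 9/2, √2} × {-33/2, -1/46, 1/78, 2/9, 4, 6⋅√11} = {-93, -7/3, 9/2, √2} × {-33/2, -1/46, 1/78, 2/9, 4}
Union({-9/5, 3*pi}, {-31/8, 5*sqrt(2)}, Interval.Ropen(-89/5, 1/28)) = Union({5*sqrt(2), 3*pi}, Interval.Ropen(-89/5, 1/28))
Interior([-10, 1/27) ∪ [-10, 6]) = (-10, 6)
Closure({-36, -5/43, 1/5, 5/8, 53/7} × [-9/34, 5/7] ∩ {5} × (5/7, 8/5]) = ∅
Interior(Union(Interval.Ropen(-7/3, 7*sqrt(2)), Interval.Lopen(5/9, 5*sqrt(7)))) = Interval.open(-7/3, 5*sqrt(7))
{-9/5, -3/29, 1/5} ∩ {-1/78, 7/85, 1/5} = {1/5}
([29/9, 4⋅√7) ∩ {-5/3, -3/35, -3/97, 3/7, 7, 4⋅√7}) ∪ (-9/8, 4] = (-9/8, 4] ∪ {7}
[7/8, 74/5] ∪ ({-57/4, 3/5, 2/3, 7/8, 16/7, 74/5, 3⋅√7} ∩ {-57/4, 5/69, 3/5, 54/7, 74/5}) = {-57/4, 3/5} ∪ [7/8, 74/5]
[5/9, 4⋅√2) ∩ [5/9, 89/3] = [5/9, 4⋅√2)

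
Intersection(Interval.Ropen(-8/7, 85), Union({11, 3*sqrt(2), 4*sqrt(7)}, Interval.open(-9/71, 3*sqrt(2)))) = Union({11, 4*sqrt(7)}, Interval.Lopen(-9/71, 3*sqrt(2)))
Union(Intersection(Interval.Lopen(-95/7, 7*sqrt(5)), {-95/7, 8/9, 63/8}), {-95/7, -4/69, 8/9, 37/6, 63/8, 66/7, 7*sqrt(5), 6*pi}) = {-95/7, -4/69, 8/9, 37/6, 63/8, 66/7, 7*sqrt(5), 6*pi}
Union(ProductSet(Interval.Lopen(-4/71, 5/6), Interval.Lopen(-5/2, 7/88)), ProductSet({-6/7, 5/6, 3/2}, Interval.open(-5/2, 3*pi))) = Union(ProductSet({-6/7, 5/6, 3/2}, Interval.open(-5/2, 3*pi)), ProductSet(Interval.Lopen(-4/71, 5/6), Interval.Lopen(-5/2, 7/88)))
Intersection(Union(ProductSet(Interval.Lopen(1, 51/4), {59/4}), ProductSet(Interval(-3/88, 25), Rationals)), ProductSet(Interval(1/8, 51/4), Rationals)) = ProductSet(Interval(1/8, 51/4), Rationals)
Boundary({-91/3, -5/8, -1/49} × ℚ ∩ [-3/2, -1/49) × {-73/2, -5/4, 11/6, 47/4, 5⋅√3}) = {-5/8} × {-73/2, -5/4, 11/6, 47/4}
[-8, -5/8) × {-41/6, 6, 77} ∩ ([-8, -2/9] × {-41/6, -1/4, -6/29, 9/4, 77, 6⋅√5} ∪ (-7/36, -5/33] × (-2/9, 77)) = [-8, -5/8) × {-41/6, 77}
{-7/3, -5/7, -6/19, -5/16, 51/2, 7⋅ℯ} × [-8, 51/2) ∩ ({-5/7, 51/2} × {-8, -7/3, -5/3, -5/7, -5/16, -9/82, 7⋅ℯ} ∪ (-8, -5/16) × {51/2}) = {-5/7, 51/2} × {-8, -7/3, -5/3, -5/7, -5/16, -9/82, 7⋅ℯ}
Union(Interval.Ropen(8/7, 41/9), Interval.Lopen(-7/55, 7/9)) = Union(Interval.Lopen(-7/55, 7/9), Interval.Ropen(8/7, 41/9))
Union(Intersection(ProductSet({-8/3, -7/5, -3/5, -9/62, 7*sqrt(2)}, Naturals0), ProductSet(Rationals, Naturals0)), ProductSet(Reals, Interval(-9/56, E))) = Union(ProductSet({-8/3, -7/5, -3/5, -9/62}, Naturals0), ProductSet(Reals, Interval(-9/56, E)))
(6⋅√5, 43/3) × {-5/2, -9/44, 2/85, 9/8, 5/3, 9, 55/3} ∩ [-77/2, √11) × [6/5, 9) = ∅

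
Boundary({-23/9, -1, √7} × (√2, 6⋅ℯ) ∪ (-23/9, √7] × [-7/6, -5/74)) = ({-23/9, √7} × [-7/6, -5/74]) ∪ ([-23/9, √7] × {-7/6, -5/74}) ∪ ({-23/9, -1, √7} × [√2, 6⋅ℯ])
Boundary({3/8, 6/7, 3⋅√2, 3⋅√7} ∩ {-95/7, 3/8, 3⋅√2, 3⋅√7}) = {3/8, 3⋅√2, 3⋅√7}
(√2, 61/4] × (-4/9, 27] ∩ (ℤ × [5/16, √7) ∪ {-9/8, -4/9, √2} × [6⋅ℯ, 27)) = {2, 3, …, 15} × [5/16, √7)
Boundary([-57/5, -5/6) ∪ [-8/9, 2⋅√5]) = {-57/5, 2⋅√5}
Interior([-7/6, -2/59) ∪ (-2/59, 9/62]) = (-7/6, -2/59) ∪ (-2/59, 9/62)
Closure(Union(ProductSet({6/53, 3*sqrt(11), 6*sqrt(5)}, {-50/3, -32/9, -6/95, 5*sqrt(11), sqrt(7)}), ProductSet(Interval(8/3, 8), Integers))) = Union(ProductSet({6/53, 3*sqrt(11), 6*sqrt(5)}, {-50/3, -32/9, -6/95, 5*sqrt(11), sqrt(7)}), ProductSet(Interval(8/3, 8), Integers))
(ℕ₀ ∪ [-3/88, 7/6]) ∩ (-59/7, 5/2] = [-3/88, 7/6] ∪ {0, 1, 2}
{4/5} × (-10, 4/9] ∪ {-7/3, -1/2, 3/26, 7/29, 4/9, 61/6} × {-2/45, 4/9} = ({4/5} × (-10, 4/9]) ∪ ({-7/3, -1/2, 3/26, 7/29, 4/9, 61/6} × {-2/45, 4/9})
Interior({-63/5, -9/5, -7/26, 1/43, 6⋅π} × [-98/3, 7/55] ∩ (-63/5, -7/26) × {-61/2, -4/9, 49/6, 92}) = ∅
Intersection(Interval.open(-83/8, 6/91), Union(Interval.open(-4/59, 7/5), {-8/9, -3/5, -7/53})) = Union({-8/9, -3/5, -7/53}, Interval.open(-4/59, 6/91))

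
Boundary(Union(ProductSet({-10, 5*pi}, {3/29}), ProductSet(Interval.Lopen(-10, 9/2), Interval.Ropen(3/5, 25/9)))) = Union(ProductSet({-10, 9/2}, Interval(3/5, 25/9)), ProductSet({-10, 5*pi}, {3/29}), ProductSet(Interval(-10, 9/2), {3/5, 25/9}))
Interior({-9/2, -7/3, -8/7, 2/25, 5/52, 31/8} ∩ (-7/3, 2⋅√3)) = ∅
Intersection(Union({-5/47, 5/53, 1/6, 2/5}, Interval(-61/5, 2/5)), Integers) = Range(-12, 1, 1)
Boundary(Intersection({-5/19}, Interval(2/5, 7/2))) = EmptySet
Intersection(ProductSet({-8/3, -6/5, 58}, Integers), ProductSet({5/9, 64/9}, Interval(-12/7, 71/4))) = EmptySet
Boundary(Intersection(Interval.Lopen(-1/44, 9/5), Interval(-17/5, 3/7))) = {-1/44, 3/7}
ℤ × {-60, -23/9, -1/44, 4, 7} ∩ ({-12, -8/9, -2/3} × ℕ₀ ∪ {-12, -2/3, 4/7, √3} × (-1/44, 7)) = {-12} × {4, 7}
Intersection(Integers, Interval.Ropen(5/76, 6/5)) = Range(1, 2, 1)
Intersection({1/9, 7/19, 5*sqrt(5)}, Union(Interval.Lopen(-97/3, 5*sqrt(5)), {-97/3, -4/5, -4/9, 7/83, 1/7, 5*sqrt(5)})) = {1/9, 7/19, 5*sqrt(5)}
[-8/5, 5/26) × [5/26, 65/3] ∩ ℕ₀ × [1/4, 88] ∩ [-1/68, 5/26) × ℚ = {0} × (ℚ ∩ [1/4, 65/3])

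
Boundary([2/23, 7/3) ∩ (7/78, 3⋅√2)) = {7/78, 7/3}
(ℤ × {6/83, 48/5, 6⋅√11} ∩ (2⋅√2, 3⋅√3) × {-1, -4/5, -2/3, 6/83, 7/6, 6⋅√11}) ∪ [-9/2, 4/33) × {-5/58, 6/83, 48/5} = ([-9/2, 4/33) × {-5/58, 6/83, 48/5}) ∪ ({3, 4, 5} × {6/83, 6⋅√11})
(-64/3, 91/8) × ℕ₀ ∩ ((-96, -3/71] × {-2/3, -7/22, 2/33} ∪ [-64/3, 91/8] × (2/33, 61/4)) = (-64/3, 91/8) × {1, 2, …, 15}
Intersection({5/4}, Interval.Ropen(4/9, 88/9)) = {5/4}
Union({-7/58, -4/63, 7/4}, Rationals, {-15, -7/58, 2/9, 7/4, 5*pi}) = Union({5*pi}, Rationals)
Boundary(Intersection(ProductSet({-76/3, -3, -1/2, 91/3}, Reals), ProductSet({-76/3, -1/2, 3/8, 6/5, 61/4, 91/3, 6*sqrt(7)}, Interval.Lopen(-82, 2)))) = ProductSet({-76/3, -1/2, 91/3}, Interval(-82, 2))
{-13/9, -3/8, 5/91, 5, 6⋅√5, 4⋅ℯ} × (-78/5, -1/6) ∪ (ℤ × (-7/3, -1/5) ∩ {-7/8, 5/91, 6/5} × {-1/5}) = {-13/9, -3/8, 5/91, 5, 6⋅√5, 4⋅ℯ} × (-78/5, -1/6)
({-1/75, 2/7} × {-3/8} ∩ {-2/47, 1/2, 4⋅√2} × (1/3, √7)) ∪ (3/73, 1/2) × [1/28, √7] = (3/73, 1/2) × [1/28, √7]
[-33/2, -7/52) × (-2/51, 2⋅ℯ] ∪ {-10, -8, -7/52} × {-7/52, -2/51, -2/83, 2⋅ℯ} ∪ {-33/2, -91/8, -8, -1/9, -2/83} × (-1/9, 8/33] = ({-10, -8, -7/52} × {-7/52, -2/51, -2/83, 2⋅ℯ}) ∪ ({-33/2, -91/8, -8, -1/9, -2/83} × (-1/9, 8/33]) ∪ ([-33/2, -7/52) × (-2/51, 2⋅ℯ])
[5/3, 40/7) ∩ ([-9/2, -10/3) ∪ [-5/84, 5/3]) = {5/3}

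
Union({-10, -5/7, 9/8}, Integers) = Union({-5/7, 9/8}, Integers)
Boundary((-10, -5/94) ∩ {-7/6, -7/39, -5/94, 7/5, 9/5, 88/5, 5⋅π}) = {-7/6, -7/39}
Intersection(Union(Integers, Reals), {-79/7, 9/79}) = {-79/7, 9/79}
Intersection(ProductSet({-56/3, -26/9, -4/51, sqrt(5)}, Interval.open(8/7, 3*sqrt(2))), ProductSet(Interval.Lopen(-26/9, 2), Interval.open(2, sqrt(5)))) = ProductSet({-4/51}, Interval.open(2, sqrt(5)))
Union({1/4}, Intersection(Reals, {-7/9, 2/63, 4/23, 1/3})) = {-7/9, 2/63, 4/23, 1/4, 1/3}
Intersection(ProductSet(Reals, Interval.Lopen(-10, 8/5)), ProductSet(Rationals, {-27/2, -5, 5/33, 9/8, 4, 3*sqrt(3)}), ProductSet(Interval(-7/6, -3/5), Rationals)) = ProductSet(Intersection(Interval(-7/6, -3/5), Rationals), {-5, 5/33, 9/8})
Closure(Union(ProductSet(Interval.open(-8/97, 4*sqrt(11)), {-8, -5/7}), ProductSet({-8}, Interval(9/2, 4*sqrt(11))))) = Union(ProductSet({-8}, Interval(9/2, 4*sqrt(11))), ProductSet(Interval(-8/97, 4*sqrt(11)), {-8, -5/7}))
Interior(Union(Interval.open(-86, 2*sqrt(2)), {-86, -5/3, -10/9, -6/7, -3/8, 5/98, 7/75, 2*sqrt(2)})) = Interval.open(-86, 2*sqrt(2))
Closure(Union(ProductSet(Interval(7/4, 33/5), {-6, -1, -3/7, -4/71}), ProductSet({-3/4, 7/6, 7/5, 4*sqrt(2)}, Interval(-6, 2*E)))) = Union(ProductSet({-3/4, 7/6, 7/5, 4*sqrt(2)}, Interval(-6, 2*E)), ProductSet(Interval(7/4, 33/5), {-6, -1, -3/7, -4/71}))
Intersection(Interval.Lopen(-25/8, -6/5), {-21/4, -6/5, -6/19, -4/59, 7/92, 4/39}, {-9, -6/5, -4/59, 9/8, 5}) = {-6/5}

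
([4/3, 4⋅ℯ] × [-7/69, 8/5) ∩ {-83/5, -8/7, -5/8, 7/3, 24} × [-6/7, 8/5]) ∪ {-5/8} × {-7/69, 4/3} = ({-5/8} × {-7/69, 4/3}) ∪ ({7/3} × [-7/69, 8/5))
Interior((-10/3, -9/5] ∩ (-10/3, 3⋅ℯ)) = (-10/3, -9/5)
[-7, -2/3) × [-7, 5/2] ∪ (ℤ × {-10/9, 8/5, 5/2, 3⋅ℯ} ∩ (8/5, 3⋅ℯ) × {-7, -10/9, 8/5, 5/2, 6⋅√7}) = ({2, 3, …, 8} × {-10/9, 8/5, 5/2}) ∪ ([-7, -2/3) × [-7, 5/2])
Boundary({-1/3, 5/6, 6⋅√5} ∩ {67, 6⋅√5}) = {6⋅√5}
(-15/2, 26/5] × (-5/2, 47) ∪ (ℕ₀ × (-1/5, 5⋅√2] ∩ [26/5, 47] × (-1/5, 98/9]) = ((-15/2, 26/5] × (-5/2, 47)) ∪ ({6, 7, …, 47} × (-1/5, 5⋅√2])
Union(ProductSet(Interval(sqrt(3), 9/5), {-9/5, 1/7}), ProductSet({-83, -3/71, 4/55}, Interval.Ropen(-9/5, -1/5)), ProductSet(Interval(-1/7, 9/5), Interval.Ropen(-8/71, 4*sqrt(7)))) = Union(ProductSet({-83, -3/71, 4/55}, Interval.Ropen(-9/5, -1/5)), ProductSet(Interval(-1/7, 9/5), Interval.Ropen(-8/71, 4*sqrt(7))), ProductSet(Interval(sqrt(3), 9/5), {-9/5, 1/7}))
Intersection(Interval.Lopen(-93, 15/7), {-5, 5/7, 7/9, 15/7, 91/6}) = {-5, 5/7, 7/9, 15/7}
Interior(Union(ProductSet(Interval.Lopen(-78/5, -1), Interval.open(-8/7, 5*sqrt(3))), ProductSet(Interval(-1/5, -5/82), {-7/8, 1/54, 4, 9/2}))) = ProductSet(Interval.open(-78/5, -1), Interval.open(-8/7, 5*sqrt(3)))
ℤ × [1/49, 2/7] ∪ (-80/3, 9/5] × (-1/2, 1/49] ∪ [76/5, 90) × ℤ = (ℤ × [1/49, 2/7]) ∪ ([76/5, 90) × ℤ) ∪ ((-80/3, 9/5] × (-1/2, 1/49])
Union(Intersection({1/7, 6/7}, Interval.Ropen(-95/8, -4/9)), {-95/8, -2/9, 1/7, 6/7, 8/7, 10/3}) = {-95/8, -2/9, 1/7, 6/7, 8/7, 10/3}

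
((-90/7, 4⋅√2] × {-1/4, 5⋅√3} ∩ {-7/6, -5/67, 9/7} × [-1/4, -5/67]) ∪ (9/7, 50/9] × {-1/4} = ({-7/6, -5/67} ∪ [9/7, 50/9]) × {-1/4}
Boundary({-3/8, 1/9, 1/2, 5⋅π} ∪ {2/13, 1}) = {-3/8, 1/9, 2/13, 1/2, 1, 5⋅π}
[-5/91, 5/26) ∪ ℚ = ℚ ∪ [-5/91, 5/26]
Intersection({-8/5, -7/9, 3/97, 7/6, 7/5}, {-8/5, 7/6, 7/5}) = {-8/5, 7/6, 7/5}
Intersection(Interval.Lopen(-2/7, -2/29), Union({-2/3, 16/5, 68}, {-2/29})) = {-2/29}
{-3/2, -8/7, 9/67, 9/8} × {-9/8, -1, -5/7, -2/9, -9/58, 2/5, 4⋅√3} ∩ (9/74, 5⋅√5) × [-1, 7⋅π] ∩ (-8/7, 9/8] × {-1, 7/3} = {9/67, 9/8} × {-1}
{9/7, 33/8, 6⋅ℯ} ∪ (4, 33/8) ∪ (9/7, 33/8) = [9/7, 33/8] ∪ {6⋅ℯ}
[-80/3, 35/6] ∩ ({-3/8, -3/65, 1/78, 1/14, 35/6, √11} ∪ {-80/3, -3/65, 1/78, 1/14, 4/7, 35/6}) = {-80/3, -3/8, -3/65, 1/78, 1/14, 4/7, 35/6, √11}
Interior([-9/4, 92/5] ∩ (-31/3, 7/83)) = (-9/4, 7/83)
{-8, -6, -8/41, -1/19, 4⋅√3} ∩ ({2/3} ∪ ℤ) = {-8, -6}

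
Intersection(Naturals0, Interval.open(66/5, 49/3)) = Range(14, 17, 1)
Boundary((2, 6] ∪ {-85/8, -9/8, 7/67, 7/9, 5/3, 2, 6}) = {-85/8, -9/8, 7/67, 7/9, 5/3, 2, 6}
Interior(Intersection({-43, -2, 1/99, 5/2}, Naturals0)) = EmptySet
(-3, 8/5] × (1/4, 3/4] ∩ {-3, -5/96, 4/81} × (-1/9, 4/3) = {-5/96, 4/81} × (1/4, 3/4]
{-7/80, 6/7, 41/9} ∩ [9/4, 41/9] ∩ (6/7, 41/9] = {41/9}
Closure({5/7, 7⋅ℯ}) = {5/7, 7⋅ℯ}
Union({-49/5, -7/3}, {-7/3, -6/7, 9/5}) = {-49/5, -7/3, -6/7, 9/5}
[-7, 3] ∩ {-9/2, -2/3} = {-9/2, -2/3}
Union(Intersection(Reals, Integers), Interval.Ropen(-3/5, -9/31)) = Union(Integers, Interval.Ropen(-3/5, -9/31))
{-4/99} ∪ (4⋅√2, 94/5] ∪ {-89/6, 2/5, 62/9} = {-89/6, -4/99, 2/5} ∪ (4⋅√2, 94/5]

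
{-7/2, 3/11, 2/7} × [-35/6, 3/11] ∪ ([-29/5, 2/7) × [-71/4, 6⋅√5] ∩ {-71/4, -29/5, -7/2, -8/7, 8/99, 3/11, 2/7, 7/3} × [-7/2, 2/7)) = ({-7/2, 3/11, 2/7} × [-35/6, 3/11]) ∪ ({-29/5, -7/2, -8/7, 8/99, 3/11} × [-7/2, 2/7))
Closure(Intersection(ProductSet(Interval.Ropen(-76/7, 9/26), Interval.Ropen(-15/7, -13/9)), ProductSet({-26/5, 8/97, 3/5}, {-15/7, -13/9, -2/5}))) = ProductSet({-26/5, 8/97}, {-15/7})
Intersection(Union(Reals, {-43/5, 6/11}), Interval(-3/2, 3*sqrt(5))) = Interval(-3/2, 3*sqrt(5))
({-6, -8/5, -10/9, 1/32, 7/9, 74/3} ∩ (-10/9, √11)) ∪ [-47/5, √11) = [-47/5, √11)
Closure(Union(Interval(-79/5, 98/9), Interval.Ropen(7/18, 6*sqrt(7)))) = Interval(-79/5, 6*sqrt(7))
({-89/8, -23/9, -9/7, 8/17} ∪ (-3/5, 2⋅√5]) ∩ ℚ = {-89/8, -23/9, -9/7} ∪ (ℚ ∩ (-3/5, 2⋅√5])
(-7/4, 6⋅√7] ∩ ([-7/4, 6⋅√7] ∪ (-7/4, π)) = (-7/4, 6⋅√7]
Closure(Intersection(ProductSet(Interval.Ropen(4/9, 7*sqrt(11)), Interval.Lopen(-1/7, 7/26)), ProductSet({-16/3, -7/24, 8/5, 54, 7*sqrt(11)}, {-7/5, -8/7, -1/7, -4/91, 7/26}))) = ProductSet({8/5}, {-4/91, 7/26})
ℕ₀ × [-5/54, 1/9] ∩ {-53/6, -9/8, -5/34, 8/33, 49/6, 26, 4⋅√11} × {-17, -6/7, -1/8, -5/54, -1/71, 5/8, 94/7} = {26} × {-5/54, -1/71}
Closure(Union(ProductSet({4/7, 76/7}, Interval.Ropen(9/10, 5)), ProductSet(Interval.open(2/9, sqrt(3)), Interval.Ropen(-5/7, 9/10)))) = Union(ProductSet({2/9, sqrt(3)}, Interval(-5/7, 9/10)), ProductSet({4/7, 76/7}, Interval(9/10, 5)), ProductSet(Interval(2/9, sqrt(3)), {-5/7, 9/10}), ProductSet(Interval.open(2/9, sqrt(3)), Interval.Ropen(-5/7, 9/10)))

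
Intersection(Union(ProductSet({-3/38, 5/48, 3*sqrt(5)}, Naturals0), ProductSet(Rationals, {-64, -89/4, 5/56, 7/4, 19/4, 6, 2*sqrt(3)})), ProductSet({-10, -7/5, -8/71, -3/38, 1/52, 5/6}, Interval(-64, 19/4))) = Union(ProductSet({-3/38}, Range(0, 5, 1)), ProductSet({-10, -7/5, -8/71, -3/38, 1/52, 5/6}, {-64, -89/4, 5/56, 7/4, 19/4, 2*sqrt(3)}))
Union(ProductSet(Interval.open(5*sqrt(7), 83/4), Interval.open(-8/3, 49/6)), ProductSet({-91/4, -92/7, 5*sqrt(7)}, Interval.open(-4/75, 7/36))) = Union(ProductSet({-91/4, -92/7, 5*sqrt(7)}, Interval.open(-4/75, 7/36)), ProductSet(Interval.open(5*sqrt(7), 83/4), Interval.open(-8/3, 49/6)))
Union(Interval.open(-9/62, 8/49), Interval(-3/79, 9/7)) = Interval.Lopen(-9/62, 9/7)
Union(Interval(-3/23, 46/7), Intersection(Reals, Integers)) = Union(Integers, Interval(-3/23, 46/7))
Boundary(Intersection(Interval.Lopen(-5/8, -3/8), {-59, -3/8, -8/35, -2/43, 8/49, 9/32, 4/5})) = {-3/8}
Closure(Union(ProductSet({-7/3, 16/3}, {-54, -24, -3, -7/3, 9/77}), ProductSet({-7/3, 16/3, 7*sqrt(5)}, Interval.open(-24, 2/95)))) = Union(ProductSet({-7/3, 16/3}, {-54, -24, -3, -7/3, 9/77}), ProductSet({-7/3, 16/3, 7*sqrt(5)}, Interval(-24, 2/95)))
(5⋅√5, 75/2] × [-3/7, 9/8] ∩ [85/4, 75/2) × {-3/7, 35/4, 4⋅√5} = [85/4, 75/2) × {-3/7}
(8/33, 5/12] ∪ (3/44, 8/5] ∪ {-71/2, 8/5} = {-71/2} ∪ (3/44, 8/5]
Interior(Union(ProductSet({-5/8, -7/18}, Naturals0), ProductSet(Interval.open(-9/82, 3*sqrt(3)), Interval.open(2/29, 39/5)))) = ProductSet(Interval.open(-9/82, 3*sqrt(3)), Interval.open(2/29, 39/5))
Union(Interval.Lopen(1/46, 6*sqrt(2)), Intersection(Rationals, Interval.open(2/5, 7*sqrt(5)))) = Union(Intersection(Interval.open(2/5, 7*sqrt(5)), Rationals), Interval.Lopen(1/46, 6*sqrt(2)))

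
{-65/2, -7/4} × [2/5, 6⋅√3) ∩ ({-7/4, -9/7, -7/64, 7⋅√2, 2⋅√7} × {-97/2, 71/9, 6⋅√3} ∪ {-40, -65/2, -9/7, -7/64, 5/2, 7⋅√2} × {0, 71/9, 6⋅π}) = {-65/2, -7/4} × {71/9}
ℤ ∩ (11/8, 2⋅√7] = {2, 3, 4, 5}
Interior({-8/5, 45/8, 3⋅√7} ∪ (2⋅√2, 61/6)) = (2⋅√2, 61/6)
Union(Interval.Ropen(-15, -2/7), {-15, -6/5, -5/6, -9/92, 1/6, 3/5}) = Union({-9/92, 1/6, 3/5}, Interval.Ropen(-15, -2/7))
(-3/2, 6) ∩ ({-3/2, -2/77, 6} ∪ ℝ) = (-3/2, 6)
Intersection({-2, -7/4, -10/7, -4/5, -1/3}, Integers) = {-2}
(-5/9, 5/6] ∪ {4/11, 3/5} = (-5/9, 5/6]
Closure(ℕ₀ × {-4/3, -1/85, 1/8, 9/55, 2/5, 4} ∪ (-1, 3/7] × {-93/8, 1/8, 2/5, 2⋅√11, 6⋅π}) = (ℕ₀ × {-4/3, -1/85, 1/8, 9/55, 2/5, 4}) ∪ ([-1, 3/7] × {-93/8, 1/8, 2/5, 2⋅√11, 6⋅π})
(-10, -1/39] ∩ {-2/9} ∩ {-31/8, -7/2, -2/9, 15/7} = {-2/9}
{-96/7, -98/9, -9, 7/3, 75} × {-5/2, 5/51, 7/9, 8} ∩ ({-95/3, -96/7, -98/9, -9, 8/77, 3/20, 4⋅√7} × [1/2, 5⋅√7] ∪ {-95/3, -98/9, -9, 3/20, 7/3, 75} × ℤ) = ({-96/7, -98/9, -9} × {7/9, 8}) ∪ ({-98/9, -9, 7/3, 75} × {8})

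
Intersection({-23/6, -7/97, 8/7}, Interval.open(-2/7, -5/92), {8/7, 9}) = EmptySet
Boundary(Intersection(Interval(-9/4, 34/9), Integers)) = Range(-2, 4, 1)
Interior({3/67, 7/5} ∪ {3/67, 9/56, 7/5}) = ∅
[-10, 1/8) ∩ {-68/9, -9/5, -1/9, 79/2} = {-68/9, -9/5, -1/9}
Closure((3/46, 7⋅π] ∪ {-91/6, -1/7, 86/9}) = {-91/6, -1/7} ∪ [3/46, 7⋅π]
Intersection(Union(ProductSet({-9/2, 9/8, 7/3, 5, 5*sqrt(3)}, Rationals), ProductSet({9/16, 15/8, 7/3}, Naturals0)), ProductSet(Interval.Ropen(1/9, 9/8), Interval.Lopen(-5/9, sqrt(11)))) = ProductSet({9/16}, Range(0, 4, 1))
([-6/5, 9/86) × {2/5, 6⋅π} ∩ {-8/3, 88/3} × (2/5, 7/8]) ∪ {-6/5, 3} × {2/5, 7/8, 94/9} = {-6/5, 3} × {2/5, 7/8, 94/9}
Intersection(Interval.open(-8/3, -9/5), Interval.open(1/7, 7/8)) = EmptySet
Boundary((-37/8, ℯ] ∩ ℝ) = {-37/8, ℯ}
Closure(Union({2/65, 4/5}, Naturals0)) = Union({2/65, 4/5}, Naturals0)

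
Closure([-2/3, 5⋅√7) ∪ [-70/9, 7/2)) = [-70/9, 5⋅√7]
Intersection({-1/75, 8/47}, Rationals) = {-1/75, 8/47}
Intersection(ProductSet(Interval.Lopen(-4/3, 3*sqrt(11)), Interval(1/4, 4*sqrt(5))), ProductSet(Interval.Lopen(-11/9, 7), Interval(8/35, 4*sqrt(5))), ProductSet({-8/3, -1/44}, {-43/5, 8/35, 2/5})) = ProductSet({-1/44}, {2/5})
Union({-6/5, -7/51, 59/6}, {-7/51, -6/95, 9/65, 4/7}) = {-6/5, -7/51, -6/95, 9/65, 4/7, 59/6}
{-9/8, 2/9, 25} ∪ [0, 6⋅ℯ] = {-9/8, 25} ∪ [0, 6⋅ℯ]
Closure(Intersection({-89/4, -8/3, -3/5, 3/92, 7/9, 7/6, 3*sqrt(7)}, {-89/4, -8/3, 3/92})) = {-89/4, -8/3, 3/92}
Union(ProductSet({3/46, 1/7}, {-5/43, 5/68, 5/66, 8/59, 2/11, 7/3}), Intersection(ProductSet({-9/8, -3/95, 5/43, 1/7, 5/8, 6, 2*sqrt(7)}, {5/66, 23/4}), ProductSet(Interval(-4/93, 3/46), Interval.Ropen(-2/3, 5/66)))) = ProductSet({3/46, 1/7}, {-5/43, 5/68, 5/66, 8/59, 2/11, 7/3})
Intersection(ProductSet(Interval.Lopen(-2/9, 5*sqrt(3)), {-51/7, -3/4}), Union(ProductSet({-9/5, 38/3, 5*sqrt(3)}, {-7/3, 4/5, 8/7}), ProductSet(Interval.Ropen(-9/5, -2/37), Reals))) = ProductSet(Interval.open(-2/9, -2/37), {-51/7, -3/4})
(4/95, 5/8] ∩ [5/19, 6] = [5/19, 5/8]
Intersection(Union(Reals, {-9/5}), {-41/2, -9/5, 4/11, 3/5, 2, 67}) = {-41/2, -9/5, 4/11, 3/5, 2, 67}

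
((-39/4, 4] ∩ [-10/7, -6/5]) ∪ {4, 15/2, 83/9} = [-10/7, -6/5] ∪ {4, 15/2, 83/9}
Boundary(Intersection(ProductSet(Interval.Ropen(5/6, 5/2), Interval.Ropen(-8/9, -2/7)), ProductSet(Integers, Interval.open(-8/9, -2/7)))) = ProductSet(Range(1, 3, 1), Interval(-8/9, -2/7))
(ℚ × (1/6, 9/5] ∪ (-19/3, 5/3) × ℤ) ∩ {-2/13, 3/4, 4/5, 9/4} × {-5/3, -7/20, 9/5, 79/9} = {-2/13, 3/4, 4/5, 9/4} × {9/5}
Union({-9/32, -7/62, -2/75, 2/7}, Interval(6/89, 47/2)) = Union({-9/32, -7/62, -2/75}, Interval(6/89, 47/2))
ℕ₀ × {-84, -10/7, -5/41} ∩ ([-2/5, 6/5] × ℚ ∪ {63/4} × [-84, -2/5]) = {0, 1} × {-84, -10/7, -5/41}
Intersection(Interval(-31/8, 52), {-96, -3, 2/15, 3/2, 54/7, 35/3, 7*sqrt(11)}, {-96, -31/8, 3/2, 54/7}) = {3/2, 54/7}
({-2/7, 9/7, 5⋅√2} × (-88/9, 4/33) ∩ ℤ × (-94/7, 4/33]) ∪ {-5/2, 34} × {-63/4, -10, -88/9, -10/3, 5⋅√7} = {-5/2, 34} × {-63/4, -10, -88/9, -10/3, 5⋅√7}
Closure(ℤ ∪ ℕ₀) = ℤ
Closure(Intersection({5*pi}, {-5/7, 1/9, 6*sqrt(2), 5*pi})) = {5*pi}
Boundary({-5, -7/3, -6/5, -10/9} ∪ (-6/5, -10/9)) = {-5, -7/3, -6/5, -10/9}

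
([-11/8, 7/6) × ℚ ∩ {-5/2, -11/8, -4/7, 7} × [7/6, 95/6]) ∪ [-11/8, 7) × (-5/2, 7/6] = ({-11/8, -4/7} × (ℚ ∩ [7/6, 95/6])) ∪ ([-11/8, 7) × (-5/2, 7/6])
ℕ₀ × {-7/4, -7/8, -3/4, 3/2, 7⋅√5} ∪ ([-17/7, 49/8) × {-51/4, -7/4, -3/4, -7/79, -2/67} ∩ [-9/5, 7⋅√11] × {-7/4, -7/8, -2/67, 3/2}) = ([-9/5, 49/8) × {-7/4, -2/67}) ∪ (ℕ₀ × {-7/4, -7/8, -3/4, 3/2, 7⋅√5})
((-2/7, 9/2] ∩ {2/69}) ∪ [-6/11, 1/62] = [-6/11, 1/62] ∪ {2/69}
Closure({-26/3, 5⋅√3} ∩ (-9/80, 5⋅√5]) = {5⋅√3}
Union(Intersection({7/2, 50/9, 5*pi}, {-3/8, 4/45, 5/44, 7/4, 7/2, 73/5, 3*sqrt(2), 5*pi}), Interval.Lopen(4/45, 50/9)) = Union({5*pi}, Interval.Lopen(4/45, 50/9))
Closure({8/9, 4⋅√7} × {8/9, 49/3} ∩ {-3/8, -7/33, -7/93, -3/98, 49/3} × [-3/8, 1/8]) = ∅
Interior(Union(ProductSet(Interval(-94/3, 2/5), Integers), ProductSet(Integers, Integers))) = EmptySet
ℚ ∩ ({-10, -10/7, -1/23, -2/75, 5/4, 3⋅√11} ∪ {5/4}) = {-10, -10/7, -1/23, -2/75, 5/4}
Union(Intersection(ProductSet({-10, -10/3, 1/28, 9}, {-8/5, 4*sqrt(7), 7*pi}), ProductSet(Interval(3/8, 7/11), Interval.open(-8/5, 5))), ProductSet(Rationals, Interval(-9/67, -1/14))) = ProductSet(Rationals, Interval(-9/67, -1/14))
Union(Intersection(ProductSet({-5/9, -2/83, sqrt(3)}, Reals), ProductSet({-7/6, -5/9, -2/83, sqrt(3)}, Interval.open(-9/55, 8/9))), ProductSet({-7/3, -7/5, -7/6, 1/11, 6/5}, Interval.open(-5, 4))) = Union(ProductSet({-5/9, -2/83, sqrt(3)}, Interval.open(-9/55, 8/9)), ProductSet({-7/3, -7/5, -7/6, 1/11, 6/5}, Interval.open(-5, 4)))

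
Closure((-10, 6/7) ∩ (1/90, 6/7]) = [1/90, 6/7]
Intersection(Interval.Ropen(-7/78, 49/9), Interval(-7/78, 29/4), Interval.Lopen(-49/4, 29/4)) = Interval.Ropen(-7/78, 49/9)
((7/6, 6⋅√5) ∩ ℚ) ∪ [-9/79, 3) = [-9/79, 3] ∪ (ℚ ∩ (7/6, 6⋅√5))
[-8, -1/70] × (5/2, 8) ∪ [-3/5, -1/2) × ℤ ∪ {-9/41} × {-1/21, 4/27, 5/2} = ({-9/41} × {-1/21, 4/27, 5/2}) ∪ ([-3/5, -1/2) × ℤ) ∪ ([-8, -1/70] × (5/2, 8))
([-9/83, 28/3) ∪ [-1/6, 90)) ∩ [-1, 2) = [-1/6, 2)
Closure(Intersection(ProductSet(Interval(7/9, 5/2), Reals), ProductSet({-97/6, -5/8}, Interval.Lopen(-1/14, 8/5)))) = EmptySet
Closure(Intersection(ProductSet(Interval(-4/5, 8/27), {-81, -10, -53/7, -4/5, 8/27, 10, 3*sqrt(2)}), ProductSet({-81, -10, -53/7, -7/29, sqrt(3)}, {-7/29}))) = EmptySet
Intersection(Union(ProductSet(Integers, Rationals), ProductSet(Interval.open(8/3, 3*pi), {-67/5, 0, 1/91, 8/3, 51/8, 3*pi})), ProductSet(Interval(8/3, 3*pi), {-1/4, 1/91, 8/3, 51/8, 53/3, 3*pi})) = Union(ProductSet(Interval.open(8/3, 3*pi), {1/91, 8/3, 51/8, 3*pi}), ProductSet(Range(3, 10, 1), {-1/4, 1/91, 8/3, 51/8, 53/3}))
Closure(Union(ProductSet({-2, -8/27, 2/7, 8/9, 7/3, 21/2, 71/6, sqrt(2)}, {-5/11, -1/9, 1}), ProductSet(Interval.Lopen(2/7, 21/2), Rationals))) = Union(ProductSet({-2, -8/27, 2/7, 8/9, 7/3, 21/2, 71/6, sqrt(2)}, {-5/11, -1/9, 1}), ProductSet(Interval(2/7, 21/2), Reals))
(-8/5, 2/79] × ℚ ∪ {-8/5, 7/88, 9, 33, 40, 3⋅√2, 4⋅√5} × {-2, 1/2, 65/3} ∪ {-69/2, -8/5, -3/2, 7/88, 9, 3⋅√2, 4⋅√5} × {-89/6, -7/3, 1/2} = ((-8/5, 2/79] × ℚ) ∪ ({-69/2, -8/5, -3/2, 7/88, 9, 3⋅√2, 4⋅√5} × {-89/6, -7/3, 1/2}) ∪ ({-8/5, 7/88, 9, 33, 40, 3⋅√2, 4⋅√5} × {-2, 1/2, 65/3})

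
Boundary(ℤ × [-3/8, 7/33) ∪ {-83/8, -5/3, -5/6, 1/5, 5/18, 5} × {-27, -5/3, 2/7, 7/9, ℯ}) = (ℤ × [-3/8, 7/33]) ∪ ({-83/8, -5/3, -5/6, 1/5, 5/18, 5} × {-27, -5/3, 2/7, 7/9, ℯ})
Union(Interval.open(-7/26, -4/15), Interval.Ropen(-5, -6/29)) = Interval.Ropen(-5, -6/29)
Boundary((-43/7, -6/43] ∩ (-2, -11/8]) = {-2, -11/8}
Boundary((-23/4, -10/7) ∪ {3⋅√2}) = {-23/4, -10/7, 3⋅√2}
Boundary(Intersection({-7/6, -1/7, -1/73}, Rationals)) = {-7/6, -1/7, -1/73}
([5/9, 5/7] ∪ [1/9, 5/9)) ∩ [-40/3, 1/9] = {1/9}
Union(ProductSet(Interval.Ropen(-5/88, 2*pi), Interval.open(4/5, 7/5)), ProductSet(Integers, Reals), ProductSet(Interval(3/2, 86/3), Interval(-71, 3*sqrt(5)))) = Union(ProductSet(Integers, Reals), ProductSet(Interval.Ropen(-5/88, 2*pi), Interval.open(4/5, 7/5)), ProductSet(Interval(3/2, 86/3), Interval(-71, 3*sqrt(5))))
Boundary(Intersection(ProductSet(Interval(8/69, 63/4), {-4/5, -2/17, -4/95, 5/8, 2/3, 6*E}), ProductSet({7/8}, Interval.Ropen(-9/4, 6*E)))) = ProductSet({7/8}, {-4/5, -2/17, -4/95, 5/8, 2/3})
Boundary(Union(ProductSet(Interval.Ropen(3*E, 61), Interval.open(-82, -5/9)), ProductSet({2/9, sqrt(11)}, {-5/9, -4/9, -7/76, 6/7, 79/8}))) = Union(ProductSet({2/9, sqrt(11)}, {-5/9, -4/9, -7/76, 6/7, 79/8}), ProductSet({61, 3*E}, Interval(-82, -5/9)), ProductSet(Interval(3*E, 61), {-82, -5/9}))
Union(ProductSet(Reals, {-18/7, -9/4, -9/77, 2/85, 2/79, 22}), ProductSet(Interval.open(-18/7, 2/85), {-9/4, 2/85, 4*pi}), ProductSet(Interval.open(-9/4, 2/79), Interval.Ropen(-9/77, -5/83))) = Union(ProductSet(Interval.open(-18/7, 2/85), {-9/4, 2/85, 4*pi}), ProductSet(Interval.open(-9/4, 2/79), Interval.Ropen(-9/77, -5/83)), ProductSet(Reals, {-18/7, -9/4, -9/77, 2/85, 2/79, 22}))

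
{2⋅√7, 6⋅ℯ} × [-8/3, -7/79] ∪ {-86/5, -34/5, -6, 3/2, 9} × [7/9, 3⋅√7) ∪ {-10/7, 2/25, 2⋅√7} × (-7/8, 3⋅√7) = ({2⋅√7, 6⋅ℯ} × [-8/3, -7/79]) ∪ ({-86/5, -34/5, -6, 3/2, 9} × [7/9, 3⋅√7)) ∪ ({-10/7, 2/25, 2⋅√7} × (-7/8, 3⋅√7))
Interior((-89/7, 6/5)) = (-89/7, 6/5)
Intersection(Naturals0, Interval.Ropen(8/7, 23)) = Range(2, 23, 1)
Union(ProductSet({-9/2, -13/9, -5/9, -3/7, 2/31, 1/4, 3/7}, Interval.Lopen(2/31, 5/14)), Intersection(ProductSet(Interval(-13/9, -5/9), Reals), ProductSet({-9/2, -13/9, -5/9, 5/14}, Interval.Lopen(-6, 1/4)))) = Union(ProductSet({-13/9, -5/9}, Interval.Lopen(-6, 1/4)), ProductSet({-9/2, -13/9, -5/9, -3/7, 2/31, 1/4, 3/7}, Interval.Lopen(2/31, 5/14)))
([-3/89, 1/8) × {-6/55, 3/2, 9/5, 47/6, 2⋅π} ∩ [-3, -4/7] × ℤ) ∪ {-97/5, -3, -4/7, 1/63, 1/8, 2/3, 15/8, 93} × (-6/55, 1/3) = {-97/5, -3, -4/7, 1/63, 1/8, 2/3, 15/8, 93} × (-6/55, 1/3)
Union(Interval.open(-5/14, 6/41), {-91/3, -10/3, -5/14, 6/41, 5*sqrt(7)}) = Union({-91/3, -10/3, 5*sqrt(7)}, Interval(-5/14, 6/41))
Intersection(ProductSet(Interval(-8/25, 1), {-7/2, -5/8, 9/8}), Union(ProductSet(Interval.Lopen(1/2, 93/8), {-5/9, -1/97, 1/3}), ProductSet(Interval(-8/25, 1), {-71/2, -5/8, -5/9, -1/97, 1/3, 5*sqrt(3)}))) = ProductSet(Interval(-8/25, 1), {-5/8})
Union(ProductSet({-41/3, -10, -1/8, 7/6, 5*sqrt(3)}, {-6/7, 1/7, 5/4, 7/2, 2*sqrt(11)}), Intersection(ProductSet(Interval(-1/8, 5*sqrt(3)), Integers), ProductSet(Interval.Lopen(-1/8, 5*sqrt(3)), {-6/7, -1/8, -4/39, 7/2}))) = ProductSet({-41/3, -10, -1/8, 7/6, 5*sqrt(3)}, {-6/7, 1/7, 5/4, 7/2, 2*sqrt(11)})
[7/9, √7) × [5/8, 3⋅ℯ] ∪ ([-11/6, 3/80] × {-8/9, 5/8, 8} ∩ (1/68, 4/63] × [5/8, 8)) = ((1/68, 3/80] × {5/8}) ∪ ([7/9, √7) × [5/8, 3⋅ℯ])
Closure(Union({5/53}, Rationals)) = Reals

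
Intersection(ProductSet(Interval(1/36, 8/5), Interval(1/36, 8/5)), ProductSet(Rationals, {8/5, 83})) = ProductSet(Intersection(Interval(1/36, 8/5), Rationals), {8/5})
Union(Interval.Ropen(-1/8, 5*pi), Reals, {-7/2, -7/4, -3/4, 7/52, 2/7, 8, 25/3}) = Interval(-oo, oo)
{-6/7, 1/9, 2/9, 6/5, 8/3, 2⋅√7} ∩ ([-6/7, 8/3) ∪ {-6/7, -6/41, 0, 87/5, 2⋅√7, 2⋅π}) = {-6/7, 1/9, 2/9, 6/5, 2⋅√7}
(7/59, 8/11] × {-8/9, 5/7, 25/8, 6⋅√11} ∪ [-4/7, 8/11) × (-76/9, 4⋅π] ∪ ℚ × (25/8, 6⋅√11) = (ℚ × (25/8, 6⋅√11)) ∪ ([-4/7, 8/11) × (-76/9, 4⋅π]) ∪ ((7/59, 8/11] × {-8/9, 5/7, 25/8, 6⋅√11})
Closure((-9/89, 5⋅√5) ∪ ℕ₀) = [-9/89, 5⋅√5] ∪ ℕ₀ ∪ (ℕ₀ \ (-9/89, 5⋅√5))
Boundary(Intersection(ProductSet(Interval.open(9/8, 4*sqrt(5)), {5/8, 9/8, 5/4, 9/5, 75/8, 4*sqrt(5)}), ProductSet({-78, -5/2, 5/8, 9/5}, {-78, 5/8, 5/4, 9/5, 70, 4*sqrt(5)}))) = ProductSet({9/5}, {5/8, 5/4, 9/5, 4*sqrt(5)})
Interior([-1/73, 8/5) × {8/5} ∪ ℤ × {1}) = ∅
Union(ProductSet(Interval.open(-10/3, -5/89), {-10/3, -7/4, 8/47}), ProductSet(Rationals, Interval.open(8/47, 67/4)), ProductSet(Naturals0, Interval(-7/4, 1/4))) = Union(ProductSet(Interval.open(-10/3, -5/89), {-10/3, -7/4, 8/47}), ProductSet(Naturals0, Interval(-7/4, 1/4)), ProductSet(Rationals, Interval.open(8/47, 67/4)))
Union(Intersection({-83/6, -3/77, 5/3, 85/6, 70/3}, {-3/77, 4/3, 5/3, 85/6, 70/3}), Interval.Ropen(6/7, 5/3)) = Union({-3/77, 85/6, 70/3}, Interval(6/7, 5/3))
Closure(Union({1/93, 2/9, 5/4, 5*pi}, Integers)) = Union({1/93, 2/9, 5/4, 5*pi}, Integers)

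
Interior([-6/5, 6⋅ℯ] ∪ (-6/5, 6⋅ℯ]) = (-6/5, 6⋅ℯ)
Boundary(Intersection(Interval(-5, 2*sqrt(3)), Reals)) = {-5, 2*sqrt(3)}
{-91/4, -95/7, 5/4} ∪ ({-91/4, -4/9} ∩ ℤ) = {-91/4, -95/7, 5/4}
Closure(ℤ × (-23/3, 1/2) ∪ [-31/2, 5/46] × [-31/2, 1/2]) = (ℤ × (-23/3, 1/2]) ∪ ([-31/2, 5/46] × [-31/2, 1/2]) ∪ ((ℤ \ (-31/2, 5/46)) × [-23/3, 1/2])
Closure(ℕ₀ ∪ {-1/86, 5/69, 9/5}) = {-1/86, 5/69, 9/5} ∪ ℕ₀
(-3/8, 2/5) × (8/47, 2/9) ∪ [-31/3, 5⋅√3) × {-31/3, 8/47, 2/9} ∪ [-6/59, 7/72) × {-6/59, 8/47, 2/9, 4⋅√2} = ((-3/8, 2/5) × (8/47, 2/9)) ∪ ([-31/3, 5⋅√3) × {-31/3, 8/47, 2/9}) ∪ ([-6/59, 7/72) × {-6/59, 8/47, 2/9, 4⋅√2})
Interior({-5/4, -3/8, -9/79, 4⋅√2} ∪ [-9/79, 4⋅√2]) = (-9/79, 4⋅√2)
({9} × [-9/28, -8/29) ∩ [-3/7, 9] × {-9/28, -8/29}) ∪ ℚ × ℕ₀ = (ℚ × ℕ₀) ∪ ({9} × {-9/28})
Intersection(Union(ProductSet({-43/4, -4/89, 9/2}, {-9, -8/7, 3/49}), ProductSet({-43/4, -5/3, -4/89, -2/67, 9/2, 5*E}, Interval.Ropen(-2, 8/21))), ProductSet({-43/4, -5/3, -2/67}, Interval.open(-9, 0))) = ProductSet({-43/4, -5/3, -2/67}, Interval.Ropen(-2, 0))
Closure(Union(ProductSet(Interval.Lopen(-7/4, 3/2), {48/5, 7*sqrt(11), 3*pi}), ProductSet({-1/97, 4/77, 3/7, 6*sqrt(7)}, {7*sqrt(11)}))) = Union(ProductSet({-1/97, 4/77, 3/7, 6*sqrt(7)}, {7*sqrt(11)}), ProductSet(Interval(-7/4, 3/2), {48/5, 7*sqrt(11), 3*pi}))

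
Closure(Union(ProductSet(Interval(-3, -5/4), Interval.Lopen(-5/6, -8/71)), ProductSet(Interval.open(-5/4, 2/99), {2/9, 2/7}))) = Union(ProductSet(Interval(-3, -5/4), Interval(-5/6, -8/71)), ProductSet(Interval(-5/4, 2/99), {2/9, 2/7}))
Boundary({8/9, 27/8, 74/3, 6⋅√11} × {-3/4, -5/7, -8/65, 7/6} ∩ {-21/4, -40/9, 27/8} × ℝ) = {27/8} × {-3/4, -5/7, -8/65, 7/6}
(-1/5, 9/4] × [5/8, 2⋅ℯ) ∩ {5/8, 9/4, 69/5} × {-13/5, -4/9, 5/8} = {5/8, 9/4} × {5/8}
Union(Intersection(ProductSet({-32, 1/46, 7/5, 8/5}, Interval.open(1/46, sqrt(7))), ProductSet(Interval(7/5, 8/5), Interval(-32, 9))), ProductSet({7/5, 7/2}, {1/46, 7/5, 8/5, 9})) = Union(ProductSet({7/5, 8/5}, Interval.open(1/46, sqrt(7))), ProductSet({7/5, 7/2}, {1/46, 7/5, 8/5, 9}))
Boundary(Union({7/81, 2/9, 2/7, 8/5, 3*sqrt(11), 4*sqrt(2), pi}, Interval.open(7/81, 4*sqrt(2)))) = {7/81, 3*sqrt(11), 4*sqrt(2)}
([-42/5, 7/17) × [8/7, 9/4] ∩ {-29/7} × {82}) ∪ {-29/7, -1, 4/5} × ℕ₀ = {-29/7, -1, 4/5} × ℕ₀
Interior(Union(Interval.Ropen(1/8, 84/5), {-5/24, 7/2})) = Interval.open(1/8, 84/5)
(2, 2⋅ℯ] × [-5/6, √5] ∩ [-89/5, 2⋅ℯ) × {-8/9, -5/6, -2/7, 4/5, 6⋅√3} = (2, 2⋅ℯ) × {-5/6, -2/7, 4/5}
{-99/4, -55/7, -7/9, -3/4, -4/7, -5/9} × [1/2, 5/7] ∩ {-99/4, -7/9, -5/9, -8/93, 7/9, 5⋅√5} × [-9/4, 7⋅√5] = {-99/4, -7/9, -5/9} × [1/2, 5/7]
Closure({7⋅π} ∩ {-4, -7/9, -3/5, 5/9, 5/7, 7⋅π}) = {7⋅π}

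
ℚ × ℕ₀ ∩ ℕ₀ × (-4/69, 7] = ℕ₀ × {0, 1, …, 7}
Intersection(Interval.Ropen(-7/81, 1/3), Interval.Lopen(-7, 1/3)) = Interval.Ropen(-7/81, 1/3)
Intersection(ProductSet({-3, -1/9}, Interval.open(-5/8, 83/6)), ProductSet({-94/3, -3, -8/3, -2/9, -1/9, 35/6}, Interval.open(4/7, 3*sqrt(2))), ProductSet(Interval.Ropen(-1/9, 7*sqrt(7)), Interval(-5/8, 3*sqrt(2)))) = ProductSet({-1/9}, Interval.open(4/7, 3*sqrt(2)))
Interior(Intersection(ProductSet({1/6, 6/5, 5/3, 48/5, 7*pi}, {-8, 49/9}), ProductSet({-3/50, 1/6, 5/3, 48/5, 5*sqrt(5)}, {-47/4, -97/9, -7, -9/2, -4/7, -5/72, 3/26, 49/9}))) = EmptySet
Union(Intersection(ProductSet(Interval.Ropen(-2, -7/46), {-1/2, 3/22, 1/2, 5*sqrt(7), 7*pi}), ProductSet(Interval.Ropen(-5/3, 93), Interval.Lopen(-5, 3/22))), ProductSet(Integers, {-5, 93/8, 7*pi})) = Union(ProductSet(Integers, {-5, 93/8, 7*pi}), ProductSet(Interval.Ropen(-5/3, -7/46), {-1/2, 3/22}))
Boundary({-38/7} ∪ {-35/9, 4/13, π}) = {-38/7, -35/9, 4/13, π}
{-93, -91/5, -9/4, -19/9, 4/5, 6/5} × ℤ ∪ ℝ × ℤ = ℝ × ℤ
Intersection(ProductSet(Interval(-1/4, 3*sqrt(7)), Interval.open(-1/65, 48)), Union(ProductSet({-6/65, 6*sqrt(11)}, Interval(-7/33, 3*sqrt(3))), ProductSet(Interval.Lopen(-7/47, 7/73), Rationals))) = Union(ProductSet({-6/65}, Interval.Lopen(-1/65, 3*sqrt(3))), ProductSet(Interval.Lopen(-7/47, 7/73), Intersection(Interval.open(-1/65, 48), Rationals)))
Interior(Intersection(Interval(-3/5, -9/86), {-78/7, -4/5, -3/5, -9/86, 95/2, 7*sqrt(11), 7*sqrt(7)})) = EmptySet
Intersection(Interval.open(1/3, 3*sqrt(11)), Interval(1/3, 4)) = Interval.Lopen(1/3, 4)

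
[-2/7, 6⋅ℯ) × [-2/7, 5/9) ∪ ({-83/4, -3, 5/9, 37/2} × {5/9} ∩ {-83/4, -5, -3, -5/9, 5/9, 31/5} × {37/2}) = [-2/7, 6⋅ℯ) × [-2/7, 5/9)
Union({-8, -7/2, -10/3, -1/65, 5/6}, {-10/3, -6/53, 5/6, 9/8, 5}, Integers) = Union({-7/2, -10/3, -6/53, -1/65, 5/6, 9/8}, Integers)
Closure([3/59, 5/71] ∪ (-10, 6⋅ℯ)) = [-10, 6⋅ℯ]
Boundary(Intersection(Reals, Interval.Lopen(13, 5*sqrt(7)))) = {13, 5*sqrt(7)}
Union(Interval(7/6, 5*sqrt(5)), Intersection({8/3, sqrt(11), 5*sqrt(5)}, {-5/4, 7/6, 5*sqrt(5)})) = Interval(7/6, 5*sqrt(5))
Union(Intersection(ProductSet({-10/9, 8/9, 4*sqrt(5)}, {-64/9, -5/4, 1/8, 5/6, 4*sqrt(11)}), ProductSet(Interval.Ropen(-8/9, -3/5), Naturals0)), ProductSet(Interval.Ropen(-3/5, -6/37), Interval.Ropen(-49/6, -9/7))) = ProductSet(Interval.Ropen(-3/5, -6/37), Interval.Ropen(-49/6, -9/7))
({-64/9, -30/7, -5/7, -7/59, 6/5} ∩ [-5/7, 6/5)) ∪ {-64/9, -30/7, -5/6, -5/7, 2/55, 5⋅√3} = {-64/9, -30/7, -5/6, -5/7, -7/59, 2/55, 5⋅√3}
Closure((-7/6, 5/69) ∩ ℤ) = {-1, 0}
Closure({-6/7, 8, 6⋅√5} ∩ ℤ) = {8}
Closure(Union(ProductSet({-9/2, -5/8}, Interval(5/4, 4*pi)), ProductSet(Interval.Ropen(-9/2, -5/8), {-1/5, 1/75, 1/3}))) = Union(ProductSet({-9/2, -5/8}, Interval(5/4, 4*pi)), ProductSet(Interval(-9/2, -5/8), {-1/5, 1/75, 1/3}))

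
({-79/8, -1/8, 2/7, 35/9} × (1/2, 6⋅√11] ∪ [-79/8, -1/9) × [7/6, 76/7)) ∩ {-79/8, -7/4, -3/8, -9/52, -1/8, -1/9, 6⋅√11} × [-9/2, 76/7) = ({-79/8, -1/8} × (1/2, 76/7)) ∪ ({-79/8, -7/4, -3/8, -9/52, -1/8} × [7/6, 76/7))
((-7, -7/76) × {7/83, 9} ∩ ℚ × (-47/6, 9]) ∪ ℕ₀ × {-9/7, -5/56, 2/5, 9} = (ℕ₀ × {-9/7, -5/56, 2/5, 9}) ∪ ((ℚ ∩ (-7, -7/76)) × {7/83, 9})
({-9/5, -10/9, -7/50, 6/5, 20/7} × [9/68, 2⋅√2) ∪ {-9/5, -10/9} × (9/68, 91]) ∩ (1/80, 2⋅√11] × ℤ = {6/5, 20/7} × {1, 2}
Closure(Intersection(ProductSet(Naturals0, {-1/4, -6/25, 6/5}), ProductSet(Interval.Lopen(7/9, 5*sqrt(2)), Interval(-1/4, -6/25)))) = ProductSet(Range(1, 8, 1), {-1/4, -6/25})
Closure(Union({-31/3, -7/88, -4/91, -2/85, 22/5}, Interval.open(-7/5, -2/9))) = Union({-31/3, -7/88, -4/91, -2/85, 22/5}, Interval(-7/5, -2/9))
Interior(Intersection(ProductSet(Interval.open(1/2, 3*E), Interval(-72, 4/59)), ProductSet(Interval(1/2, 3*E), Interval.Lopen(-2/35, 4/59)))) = ProductSet(Interval.open(1/2, 3*E), Interval.open(-2/35, 4/59))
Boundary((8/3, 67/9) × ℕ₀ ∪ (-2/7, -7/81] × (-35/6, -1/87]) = ({-2/7, -7/81} × [-35/6, -1/87]) ∪ ([-2/7, -7/81] × {-35/6, -1/87}) ∪ ([8/3, 67/9] × (ℕ₀ ∪ (ℕ₀ \ (-35/6, -1/87))))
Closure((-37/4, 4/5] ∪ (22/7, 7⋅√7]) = [-37/4, 4/5] ∪ [22/7, 7⋅√7]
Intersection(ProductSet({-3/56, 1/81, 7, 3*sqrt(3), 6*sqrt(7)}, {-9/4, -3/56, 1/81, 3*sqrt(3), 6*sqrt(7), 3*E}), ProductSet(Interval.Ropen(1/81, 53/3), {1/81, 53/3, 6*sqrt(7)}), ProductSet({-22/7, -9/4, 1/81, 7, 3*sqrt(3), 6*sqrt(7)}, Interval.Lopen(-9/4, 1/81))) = ProductSet({1/81, 7, 3*sqrt(3), 6*sqrt(7)}, {1/81})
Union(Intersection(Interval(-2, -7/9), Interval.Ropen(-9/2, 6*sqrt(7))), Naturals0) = Union(Interval(-2, -7/9), Naturals0)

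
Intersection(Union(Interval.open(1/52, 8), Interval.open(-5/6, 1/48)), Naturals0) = Range(0, 8, 1)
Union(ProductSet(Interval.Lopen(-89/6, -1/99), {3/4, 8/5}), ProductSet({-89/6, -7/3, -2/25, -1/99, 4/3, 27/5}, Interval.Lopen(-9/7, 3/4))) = Union(ProductSet({-89/6, -7/3, -2/25, -1/99, 4/3, 27/5}, Interval.Lopen(-9/7, 3/4)), ProductSet(Interval.Lopen(-89/6, -1/99), {3/4, 8/5}))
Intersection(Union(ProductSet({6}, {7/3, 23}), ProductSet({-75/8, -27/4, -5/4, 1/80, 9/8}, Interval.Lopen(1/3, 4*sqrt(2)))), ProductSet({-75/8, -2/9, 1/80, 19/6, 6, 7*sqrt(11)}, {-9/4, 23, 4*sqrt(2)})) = Union(ProductSet({6}, {23}), ProductSet({-75/8, 1/80}, {4*sqrt(2)}))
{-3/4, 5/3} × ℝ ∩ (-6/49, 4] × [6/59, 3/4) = {5/3} × [6/59, 3/4)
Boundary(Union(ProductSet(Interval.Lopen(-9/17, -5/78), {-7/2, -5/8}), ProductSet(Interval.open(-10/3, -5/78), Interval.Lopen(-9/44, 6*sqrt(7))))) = Union(ProductSet({-10/3, -5/78}, Interval(-9/44, 6*sqrt(7))), ProductSet(Interval(-10/3, -5/78), {-9/44, 6*sqrt(7)}), ProductSet(Interval(-9/17, -5/78), {-7/2, -5/8}))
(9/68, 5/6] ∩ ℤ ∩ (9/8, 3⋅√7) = ∅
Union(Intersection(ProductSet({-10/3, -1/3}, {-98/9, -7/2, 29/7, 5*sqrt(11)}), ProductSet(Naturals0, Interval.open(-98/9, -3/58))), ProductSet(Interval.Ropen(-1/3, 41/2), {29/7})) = ProductSet(Interval.Ropen(-1/3, 41/2), {29/7})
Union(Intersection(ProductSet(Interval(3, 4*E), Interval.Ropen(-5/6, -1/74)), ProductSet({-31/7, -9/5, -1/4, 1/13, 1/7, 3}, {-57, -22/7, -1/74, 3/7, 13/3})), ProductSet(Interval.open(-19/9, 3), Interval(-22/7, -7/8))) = ProductSet(Interval.open(-19/9, 3), Interval(-22/7, -7/8))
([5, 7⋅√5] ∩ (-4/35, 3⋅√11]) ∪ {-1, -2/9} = {-1, -2/9} ∪ [5, 3⋅√11]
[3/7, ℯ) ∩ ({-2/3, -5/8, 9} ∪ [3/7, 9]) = [3/7, ℯ)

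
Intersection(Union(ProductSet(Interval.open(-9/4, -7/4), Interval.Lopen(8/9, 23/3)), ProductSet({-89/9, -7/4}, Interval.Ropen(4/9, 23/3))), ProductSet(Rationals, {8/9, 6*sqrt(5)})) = ProductSet({-89/9, -7/4}, {8/9})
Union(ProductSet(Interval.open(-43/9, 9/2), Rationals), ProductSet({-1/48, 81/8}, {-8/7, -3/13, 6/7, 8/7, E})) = Union(ProductSet({-1/48, 81/8}, {-8/7, -3/13, 6/7, 8/7, E}), ProductSet(Interval.open(-43/9, 9/2), Rationals))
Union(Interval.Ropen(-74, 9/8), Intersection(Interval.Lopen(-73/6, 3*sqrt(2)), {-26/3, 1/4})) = Interval.Ropen(-74, 9/8)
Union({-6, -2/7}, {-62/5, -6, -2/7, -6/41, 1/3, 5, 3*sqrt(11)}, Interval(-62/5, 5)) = Union({3*sqrt(11)}, Interval(-62/5, 5))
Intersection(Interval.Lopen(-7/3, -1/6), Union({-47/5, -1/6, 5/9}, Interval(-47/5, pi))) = Interval.Lopen(-7/3, -1/6)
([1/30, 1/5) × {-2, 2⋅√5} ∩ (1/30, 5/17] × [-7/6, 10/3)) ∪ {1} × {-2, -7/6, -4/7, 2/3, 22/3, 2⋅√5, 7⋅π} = {1} × {-2, -7/6, -4/7, 2/3, 22/3, 2⋅√5, 7⋅π}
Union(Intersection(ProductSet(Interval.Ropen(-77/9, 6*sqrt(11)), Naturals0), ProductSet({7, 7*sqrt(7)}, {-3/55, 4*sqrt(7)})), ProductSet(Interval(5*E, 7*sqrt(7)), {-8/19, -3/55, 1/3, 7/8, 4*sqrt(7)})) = ProductSet(Interval(5*E, 7*sqrt(7)), {-8/19, -3/55, 1/3, 7/8, 4*sqrt(7)})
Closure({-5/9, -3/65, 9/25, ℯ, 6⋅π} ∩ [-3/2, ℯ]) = {-5/9, -3/65, 9/25, ℯ}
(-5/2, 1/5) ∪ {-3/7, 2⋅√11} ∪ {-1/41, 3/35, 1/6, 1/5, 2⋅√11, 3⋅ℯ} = (-5/2, 1/5] ∪ {2⋅√11, 3⋅ℯ}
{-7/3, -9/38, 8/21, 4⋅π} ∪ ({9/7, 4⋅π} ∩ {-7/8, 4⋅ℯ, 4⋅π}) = {-7/3, -9/38, 8/21, 4⋅π}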